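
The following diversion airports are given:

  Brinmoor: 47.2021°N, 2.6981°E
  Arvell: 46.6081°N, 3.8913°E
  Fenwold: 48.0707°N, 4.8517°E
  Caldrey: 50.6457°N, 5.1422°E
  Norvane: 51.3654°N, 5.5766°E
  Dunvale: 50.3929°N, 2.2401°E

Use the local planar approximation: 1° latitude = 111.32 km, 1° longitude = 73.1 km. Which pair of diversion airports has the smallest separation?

Caldrey and Norvane

Pairwise distances:
Brinmoor–Arvell: 109.4542 km
Brinmoor–Fenwold: 184.7514 km
Brinmoor–Caldrey: 422.9320 km
Brinmoor–Norvane: 508.9889 km
Brinmoor–Dunvale: 356.7742 km
Arvell–Fenwold: 177.3077 km
Arvell–Caldrey: 458.6728 km
Arvell–Norvane: 543.7232 km
Arvell–Dunvale: 438.2728 km
Fenwold–Caldrey: 287.4345 km
Fenwold–Norvane: 370.5742 km
Fenwold–Dunvale: 321.3594 km
Caldrey–Norvane: 86.1806 km
Caldrey–Dunvale: 214.0019 km
Norvane–Dunvale: 266.8450 km
Closest pair: Caldrey–Norvane at 86.1806 km.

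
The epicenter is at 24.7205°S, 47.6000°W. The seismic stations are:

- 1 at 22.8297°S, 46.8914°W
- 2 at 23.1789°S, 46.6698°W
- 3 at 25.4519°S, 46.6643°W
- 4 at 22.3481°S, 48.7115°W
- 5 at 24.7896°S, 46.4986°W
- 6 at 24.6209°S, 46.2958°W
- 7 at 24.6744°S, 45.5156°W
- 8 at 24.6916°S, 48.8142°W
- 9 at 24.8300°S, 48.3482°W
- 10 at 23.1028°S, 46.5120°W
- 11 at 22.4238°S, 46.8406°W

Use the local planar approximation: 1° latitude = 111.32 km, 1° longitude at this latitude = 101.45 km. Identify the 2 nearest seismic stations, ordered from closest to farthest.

9, 5

Distances from 24.7205°S, 47.6000°W:
1: 222.4214 km
2: 195.8463 km
3: 125.0609 km
4: 287.1614 km
5: 112.0015 km
6: 132.7748 km
7: 211.5246 km
8: 123.2226 km
9: 76.8774 km
10: 211.2176 km
11: 267.0240 km
Sorted: 9 (76.8774 km) < 5 (112.0015 km) < 8 (123.2226 km) < 3 (125.0609 km) < …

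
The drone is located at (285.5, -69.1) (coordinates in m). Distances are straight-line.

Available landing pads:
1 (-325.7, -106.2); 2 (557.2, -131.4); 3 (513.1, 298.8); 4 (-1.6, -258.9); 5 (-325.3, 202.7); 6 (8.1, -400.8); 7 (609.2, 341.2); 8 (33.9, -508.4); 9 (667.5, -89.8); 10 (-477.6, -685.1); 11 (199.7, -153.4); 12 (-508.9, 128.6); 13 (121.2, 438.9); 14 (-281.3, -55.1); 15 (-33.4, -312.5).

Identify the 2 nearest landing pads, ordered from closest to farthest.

11, 2

Distances from (285.5, -69.1):
1: 612.3 m
2: 278.8 m
3: 432.6 m
4: 344.2 m
5: 668.5 m
6: 432.4 m
7: 522.6 m
8: 506.2 m
9: 382.6 m
10: 980.7 m
11: 120.3 m
12: 818.6 m
13: 533.9 m
14: 567.0 m
15: 401.2 m
Sorted: 11 (120.3 m) < 2 (278.8 m) < 4 (344.2 m) < 9 (382.6 m) < …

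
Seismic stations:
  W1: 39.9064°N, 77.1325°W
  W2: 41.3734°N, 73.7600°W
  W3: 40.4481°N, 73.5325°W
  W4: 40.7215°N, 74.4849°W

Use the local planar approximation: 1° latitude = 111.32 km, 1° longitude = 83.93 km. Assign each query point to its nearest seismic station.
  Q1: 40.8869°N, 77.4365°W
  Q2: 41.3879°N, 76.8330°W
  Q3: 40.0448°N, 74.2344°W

Q1→W1; Q2→W1; Q3→W3

Q1 at 40.8869°N, 77.4365°W:
  W1: √((-0.9805·111.32)² + (0.3040·83.93)²) = √(11913.560959 + 651.000937) = 112.0918 km
  W2: √((0.4865·111.32)² + (3.6765·83.93)²) = √(2933.000146 + 95214.608677) = 313.2852 km
  W3: √((-0.4388·111.32)² + (3.9040·83.93)²) = √(2386.050511 + 107362.858078) = 331.2837 km
  W4: √((-0.1654·111.32)² + (2.9516·83.93)²) = √(339.013822 + 61369.056947) = 248.4111 km
  → nearest: W1 (112.0918 km)
Q2 at 41.3879°N, 76.8330°W:
  W1: √((-1.4815·111.32)² + (-0.2995·83.93)²) = √(27198.797708 + 631.870529) = 166.8253 km
  W2: √((-0.0145·111.32)² + (3.0730·83.93)²) = √(2.605448 + 66521.122147) = 257.9219 km
  W3: √((-0.9398·111.32)² + (3.3005·83.93)²) = √(10945.038075 + 76735.074730) = 296.1083 km
  W4: √((-0.6664·111.32)² + (2.3481·83.93)²) = √(5503.213631 + 38838.962783) = 210.5758 km
  → nearest: W1 (166.8253 km)
Q3 at 40.0448°N, 74.2344°W:
  W1: √((-0.1384·111.32)² + (-2.8981·83.93)²) = √(237.366035 + 59164.497460) = 243.7250 km
  W2: √((1.3286·111.32)² + (0.4744·83.93)²) = √(21874.336642 + 1585.345072) = 153.1655 km
  W3: √((0.4033·111.32)² + (0.7019·83.93)²) = √(2015.592990 + 3470.443122) = 74.0678 km
  W4: √((0.6767·111.32)² + (-0.2505·83.93)²) = √(5674.645661 + 442.028129) = 78.2092 km
  → nearest: W3 (74.0678 km)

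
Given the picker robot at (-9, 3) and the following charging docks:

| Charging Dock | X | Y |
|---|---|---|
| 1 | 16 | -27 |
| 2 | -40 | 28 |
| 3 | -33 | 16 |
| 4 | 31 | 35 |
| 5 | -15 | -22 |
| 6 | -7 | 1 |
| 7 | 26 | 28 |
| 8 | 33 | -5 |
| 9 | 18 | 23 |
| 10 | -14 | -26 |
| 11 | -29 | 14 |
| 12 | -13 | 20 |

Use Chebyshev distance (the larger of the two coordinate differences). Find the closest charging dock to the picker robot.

Distances from (-9, 3):
1: max(|25|, |-30|) = 30
2: max(|-31|, |25|) = 31
3: max(|-24|, |13|) = 24
4: max(|40|, |32|) = 40
5: max(|-6|, |-25|) = 25
6: max(|2|, |-2|) = 2
7: max(|35|, |25|) = 35
8: max(|42|, |-8|) = 42
9: max(|27|, |20|) = 27
10: max(|-5|, |-29|) = 29
11: max(|-20|, |11|) = 20
12: max(|-4|, |17|) = 17
Minimum: 6 at 2.

6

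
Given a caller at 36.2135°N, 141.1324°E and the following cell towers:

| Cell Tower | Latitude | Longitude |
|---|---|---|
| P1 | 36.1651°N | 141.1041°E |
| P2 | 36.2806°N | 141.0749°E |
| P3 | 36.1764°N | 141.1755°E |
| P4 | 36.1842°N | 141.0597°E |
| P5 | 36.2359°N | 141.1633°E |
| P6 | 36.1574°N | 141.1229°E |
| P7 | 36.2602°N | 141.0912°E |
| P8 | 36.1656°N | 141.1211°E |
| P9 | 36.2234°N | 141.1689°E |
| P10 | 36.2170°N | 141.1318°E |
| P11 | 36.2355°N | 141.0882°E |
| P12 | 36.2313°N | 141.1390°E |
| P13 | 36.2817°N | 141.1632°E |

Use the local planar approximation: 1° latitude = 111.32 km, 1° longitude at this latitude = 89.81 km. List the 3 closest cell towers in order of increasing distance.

Distances from 36.2135°N, 141.1324°E:
P1: √((-0.0484·111.32)² + (-0.0283·89.81)²) = √(29.029337 + 6.459847) = 5.9573 km
P2: √((0.0671·111.32)² + (-0.0575·89.81)²) = √(55.794506 + 26.667671) = 9.0809 km
P3: √((-0.0371·111.32)² + (0.0431·89.81)²) = √(17.056669 + 14.983178) = 5.6604 km
P4: √((-0.0293·111.32)² + (-0.0727·89.81)²) = √(10.638530 + 42.630283) = 7.2985 km
P5: √((0.0224·111.32)² + (0.0309·89.81)²) = √(6.217881 + 7.701341) = 3.7308 km
P6: √((-0.0561·111.32)² + (-0.0095·89.81)²) = √(39.000674 + 0.727942) = 6.3031 km
P7: √((0.0467·111.32)² + (-0.0412·89.81)²) = √(27.025899 + 13.691273) = 6.3810 km
P8: √((-0.0479·111.32)² + (-0.0113·89.81)²) = √(28.432655 + 1.029927) = 5.4279 km
P9: √((0.0099·111.32)² + (0.0365·89.81)²) = √(1.214554 + 10.745710) = 3.4584 km
P10: √((0.0035·111.32)² + (-0.0006·89.81)²) = √(0.151804 + 0.002904) = 0.3933 km
P11: √((0.0220·111.32)² + (-0.0442·89.81)²) = √(5.997797 + 15.757740) = 4.6643 km
P12: √((0.0178·111.32)² + (0.0066·89.81)²) = √(3.926326 + 0.351348) = 2.0683 km
P13: √((0.0682·111.32)² + (0.0308·89.81)²) = √(57.638828 + 7.651575) = 8.0802 km
Sorted: P10 (0.3933 km) < P12 (2.0683 km) < P9 (3.4584 km) < P5 (3.7308 km) < P11 (4.6643 km) < …

P10, P12, P9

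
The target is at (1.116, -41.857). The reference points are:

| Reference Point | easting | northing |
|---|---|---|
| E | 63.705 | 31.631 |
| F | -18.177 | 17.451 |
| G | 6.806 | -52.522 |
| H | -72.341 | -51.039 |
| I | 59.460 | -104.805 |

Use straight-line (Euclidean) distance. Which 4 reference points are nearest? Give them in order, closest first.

G, F, H, I

Distances from (1.116, -41.857):
E: 96.529
F: 62.367
G: 12.088
H: 74.029
I: 85.828
Sorted: G (12.088) < F (62.367) < H (74.029) < I (85.828) < E (96.529)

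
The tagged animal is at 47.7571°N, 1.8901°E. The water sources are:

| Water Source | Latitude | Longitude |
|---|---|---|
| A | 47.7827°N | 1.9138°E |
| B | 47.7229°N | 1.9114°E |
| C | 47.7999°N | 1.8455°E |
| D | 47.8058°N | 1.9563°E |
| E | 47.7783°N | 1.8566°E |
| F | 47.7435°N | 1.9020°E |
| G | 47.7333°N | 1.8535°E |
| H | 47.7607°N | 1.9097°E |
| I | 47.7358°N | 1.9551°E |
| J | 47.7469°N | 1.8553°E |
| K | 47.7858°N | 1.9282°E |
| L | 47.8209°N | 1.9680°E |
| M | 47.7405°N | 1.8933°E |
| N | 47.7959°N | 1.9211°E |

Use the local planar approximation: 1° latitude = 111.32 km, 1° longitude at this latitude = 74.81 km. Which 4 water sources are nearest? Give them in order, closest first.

Distances from 47.7571°N, 1.8901°E:
A: √((0.0256·111.32)² + (0.0237·74.81)²) = √(8.121314 + 3.143518) = 3.3563 km
B: √((-0.0342·111.32)² + (0.0213·74.81)²) = √(14.494345 + 2.539092) = 4.1272 km
C: √((0.0428·111.32)² + (-0.0446·74.81)²) = √(22.700422 + 11.132406) = 5.8166 km
D: √((0.0487·111.32)² + (0.0662·74.81)²) = √(29.390320 + 24.526484) = 7.3428 km
E: √((0.0212·111.32)² + (-0.0335·74.81)²) = √(5.569524 + 6.280713) = 3.4424 km
F: √((-0.0136·111.32)² + (0.0119·74.81)²) = √(2.292051 + 0.792525) = 1.7563 km
G: √((-0.0238·111.32)² + (-0.0366·74.81)²) = √(7.019405 + 7.496896) = 3.8100 km
H: √((0.0036·111.32)² + (0.0196·74.81)²) = √(0.160602 + 2.149965) = 1.5201 km
I: √((-0.0213·111.32)² + (0.0650·74.81)²) = √(5.622191 + 23.645365) = 5.4099 km
J: √((-0.0102·111.32)² + (-0.0348·74.81)²) = √(1.289278 + 6.777629) = 2.8402 km
K: √((0.0287·111.32)² + (0.0381·74.81)²) = √(10.207284 + 8.123988) = 4.2815 km
L: √((0.0638·111.32)² + (0.0779·74.81)²) = √(50.441472 + 33.962076) = 9.1871 km
M: √((-0.0166·111.32)² + (0.0032·74.81)²) = √(3.414779 + 0.057309) = 1.8634 km
N: √((0.0388·111.32)² + (0.0310·74.81)²) = √(18.655627 + 5.378271) = 4.9024 km
Sorted: H (1.5201 km) < F (1.7563 km) < M (1.8634 km) < J (2.8402 km) < A (3.3563 km) < E (3.4424 km) < …

H, F, M, J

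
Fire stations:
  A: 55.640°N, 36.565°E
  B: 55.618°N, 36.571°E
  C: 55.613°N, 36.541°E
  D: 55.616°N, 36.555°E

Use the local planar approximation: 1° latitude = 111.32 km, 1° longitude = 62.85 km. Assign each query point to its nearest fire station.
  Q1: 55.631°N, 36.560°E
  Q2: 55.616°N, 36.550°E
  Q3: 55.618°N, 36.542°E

Q1→A; Q2→D; Q3→C

Q1 at 55.631°N, 36.560°E:
  A: √((0.009·111.32)² + (0.005·62.85)²) = √(1.00376 + 0.09875) = 1.050 km
  B: √((-0.013·111.32)² + (0.011·62.85)²) = √(2.09427 + 0.47796) = 1.604 km
  C: √((-0.018·111.32)² + (-0.019·62.85)²) = √(4.01505 + 1.42599) = 2.333 km
  D: √((-0.015·111.32)² + (-0.005·62.85)²) = √(2.78823 + 0.09875) = 1.699 km
  → nearest: A (1.050 km)
Q2 at 55.616°N, 36.550°E:
  A: √((0.024·111.32)² + (0.015·62.85)²) = √(7.13787 + 0.88878) = 2.833 km
  B: √((0.002·111.32)² + (0.021·62.85)²) = √(0.04957 + 1.74200) = 1.338 km
  C: √((-0.003·111.32)² + (-0.009·62.85)²) = √(0.11153 + 0.31996) = 0.657 km
  D: √((0.000·111.32)² + (0.005·62.85)²) = √(0.00000 + 0.09875) = 0.314 km
  → nearest: D (0.314 km)
Q3 at 55.618°N, 36.542°E:
  A: √((0.022·111.32)² + (0.023·62.85)²) = √(5.99780 + 2.08961) = 2.844 km
  B: √((0.000·111.32)² + (0.029·62.85)²) = √(0.00000 + 3.32205) = 1.823 km
  C: √((-0.005·111.32)² + (-0.001·62.85)²) = √(0.30980 + 0.00395) = 0.560 km
  D: √((-0.002·111.32)² + (0.013·62.85)²) = √(0.04957 + 0.66757) = 0.847 km
  → nearest: C (0.560 km)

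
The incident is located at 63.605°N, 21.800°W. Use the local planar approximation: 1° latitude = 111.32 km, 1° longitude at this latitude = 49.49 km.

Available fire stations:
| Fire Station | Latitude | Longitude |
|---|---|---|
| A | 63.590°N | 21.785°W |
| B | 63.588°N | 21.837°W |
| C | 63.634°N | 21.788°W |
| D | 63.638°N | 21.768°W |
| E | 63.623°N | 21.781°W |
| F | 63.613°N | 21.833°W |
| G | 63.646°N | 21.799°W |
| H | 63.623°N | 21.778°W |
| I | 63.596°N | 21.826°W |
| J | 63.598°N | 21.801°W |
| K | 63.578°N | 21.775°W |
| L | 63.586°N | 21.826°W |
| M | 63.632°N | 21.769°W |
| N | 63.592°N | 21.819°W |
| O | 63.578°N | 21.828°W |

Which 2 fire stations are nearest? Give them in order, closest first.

Distances from 63.605°N, 21.800°W:
A: √((-0.015·111.32)² + (0.015·49.49)²) = √(2.78823 + 0.55108) = 1.827 km
B: √((-0.017·111.32)² + (-0.037·49.49)²) = √(3.58133 + 3.35304) = 2.633 km
C: √((0.029·111.32)² + (0.012·49.49)²) = √(10.42179 + 0.35269) = 3.282 km
D: √((0.033·111.32)² + (0.032·49.49)²) = √(13.49504 + 2.50804) = 4.000 km
E: √((0.018·111.32)² + (0.019·49.49)²) = √(4.01505 + 0.88418) = 2.213 km
F: √((0.008·111.32)² + (-0.033·49.49)²) = √(0.79310 + 2.66724) = 1.860 km
G: √((0.041·111.32)² + (0.001·49.49)²) = √(20.83119 + 0.00245) = 4.564 km
H: √((0.018·111.32)² + (0.022·49.49)²) = √(4.01505 + 1.18544) = 2.280 km
I: √((-0.009·111.32)² + (-0.026·49.49)²) = √(1.00376 + 1.65570) = 1.631 km
J: √((-0.007·111.32)² + (-0.001·49.49)²) = √(0.60721 + 0.00245) = 0.781 km
K: √((-0.027·111.32)² + (0.025·49.49)²) = √(9.03387 + 1.53079) = 3.250 km
L: √((-0.019·111.32)² + (-0.026·49.49)²) = √(4.47356 + 1.65570) = 2.476 km
M: √((0.027·111.32)² + (0.031·49.49)²) = √(9.03387 + 2.35374) = 3.375 km
N: √((-0.013·111.32)² + (-0.019·49.49)²) = √(2.09427 + 0.88418) = 1.726 km
O: √((-0.027·111.32)² + (-0.028·49.49)²) = √(9.03387 + 1.92022) = 3.310 km
Sorted: J (0.781 km) < I (1.631 km) < N (1.726 km) < A (1.827 km) < …

J, I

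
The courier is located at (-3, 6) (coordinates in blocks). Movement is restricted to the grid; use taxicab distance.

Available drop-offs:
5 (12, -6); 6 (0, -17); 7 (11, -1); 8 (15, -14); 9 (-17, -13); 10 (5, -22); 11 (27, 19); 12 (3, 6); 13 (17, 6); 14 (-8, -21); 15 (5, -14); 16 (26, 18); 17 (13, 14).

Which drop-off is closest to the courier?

12

Distances from (-3, 6):
5: |15| + |-12| = 15 + 12 = 27 blocks
6: |3| + |-23| = 3 + 23 = 26 blocks
7: |14| + |-7| = 14 + 7 = 21 blocks
8: |18| + |-20| = 18 + 20 = 38 blocks
9: |-14| + |-19| = 14 + 19 = 33 blocks
10: |8| + |-28| = 8 + 28 = 36 blocks
11: |30| + |13| = 30 + 13 = 43 blocks
12: |6| + |0| = 6 + 0 = 6 blocks
13: |20| + |0| = 20 + 0 = 20 blocks
14: |-5| + |-27| = 5 + 27 = 32 blocks
15: |8| + |-20| = 8 + 20 = 28 blocks
16: |29| + |12| = 29 + 12 = 41 blocks
17: |16| + |8| = 16 + 8 = 24 blocks
Minimum: 12 at 6 blocks.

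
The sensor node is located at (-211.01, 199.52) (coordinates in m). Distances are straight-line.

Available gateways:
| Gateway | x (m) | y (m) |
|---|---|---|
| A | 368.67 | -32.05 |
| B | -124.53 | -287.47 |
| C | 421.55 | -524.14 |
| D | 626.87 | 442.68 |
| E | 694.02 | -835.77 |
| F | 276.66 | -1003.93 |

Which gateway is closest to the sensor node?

Distances from (-211.01, 199.52):
A: √((579.68)² + (-231.57)²) = √(336028.9024 + 53624.6649) = 624.22 m
B: √((86.48)² + (-486.99)²) = √(7478.7904 + 237159.2601) = 494.61 m
C: √((632.56)² + (-723.66)²) = √(400132.1536 + 523683.7956) = 961.15 m
D: √((837.88)² + (243.16)²) = √(702042.8944 + 59126.7856) = 872.45 m
E: √((905.03)² + (-1035.29)²) = √(819079.3009 + 1071825.3841) = 1375.10 m
F: √((487.67)² + (-1203.45)²) = √(237822.0289 + 1448291.9025) = 1298.50 m
Minimum: B at 494.61 m.

B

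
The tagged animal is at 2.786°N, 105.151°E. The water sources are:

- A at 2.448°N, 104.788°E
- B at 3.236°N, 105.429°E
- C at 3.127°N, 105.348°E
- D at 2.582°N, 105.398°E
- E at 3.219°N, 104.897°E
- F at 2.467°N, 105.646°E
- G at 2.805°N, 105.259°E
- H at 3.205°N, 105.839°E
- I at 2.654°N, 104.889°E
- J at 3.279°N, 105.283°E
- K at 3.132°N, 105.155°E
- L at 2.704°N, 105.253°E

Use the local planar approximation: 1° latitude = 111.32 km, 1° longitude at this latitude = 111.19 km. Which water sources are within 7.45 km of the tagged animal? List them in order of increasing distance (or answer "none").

none

Distances from 2.786°N, 105.151°E:
A: 55.180 km
B: 58.863 km
C: 43.827 km
D: 35.637 km
E: 55.866 km
F: 65.501 km
G: 12.193 km
H: 89.597 km
I: 32.628 km
J: 56.809 km
K: 38.519 km
L: 14.559 km
Threshold 7.45 km: none within range.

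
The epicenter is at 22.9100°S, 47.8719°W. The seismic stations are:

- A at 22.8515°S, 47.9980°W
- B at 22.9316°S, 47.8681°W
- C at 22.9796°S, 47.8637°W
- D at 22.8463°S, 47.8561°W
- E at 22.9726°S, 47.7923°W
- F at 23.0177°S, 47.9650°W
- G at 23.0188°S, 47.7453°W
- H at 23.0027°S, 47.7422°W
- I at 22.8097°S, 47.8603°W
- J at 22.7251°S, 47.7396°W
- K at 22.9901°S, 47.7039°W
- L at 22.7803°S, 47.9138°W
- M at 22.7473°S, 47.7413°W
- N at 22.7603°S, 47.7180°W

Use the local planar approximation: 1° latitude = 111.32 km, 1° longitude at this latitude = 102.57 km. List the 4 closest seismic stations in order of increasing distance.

Distances from 22.9100°S, 47.8719°W:
A: √((0.0585·111.32)² + (-0.1261·102.57)²) = √(42.409009 + 167.290348) = 14.4810 km
B: √((-0.0216·111.32)² + (0.0038·102.57)²) = √(5.781678 + 0.151918) = 2.4359 km
C: √((-0.0696·111.32)² + (0.0082·102.57)²) = √(60.029521 + 0.707405) = 7.7934 km
D: √((0.0637·111.32)² + (0.0158·102.57)²) = √(50.283472 + 2.626364) = 7.2739 km
E: √((-0.0626·111.32)² + (0.0796·102.57)²) = √(48.561832 + 66.660236) = 10.7342 km
F: √((-0.1077·111.32)² + (-0.0931·102.57)²) = √(143.740053 + 91.188500) = 15.3274 km
G: √((-0.1088·111.32)² + (0.1266·102.57)²) = √(146.691242 + 168.619626) = 17.7570 km
H: √((-0.0927·111.32)² + (0.1297·102.57)²) = √(106.489273 + 176.978562) = 16.8365 km
I: √((0.1003·111.32)² + (0.0116·102.57)²) = √(124.666068 + 1.415653) = 11.2286 km
J: √((0.1849·111.32)² + (0.1323·102.57)²) = √(423.662688 + 184.145199) = 24.6538 km
K: √((-0.0801·111.32)² + (0.1680·102.57)²) = √(79.508110 + 296.933553) = 19.4021 km
L: √((0.1297·111.32)² + (-0.0419·102.57)²) = √(208.461735 + 18.470079) = 15.0643 km
M: √((0.1627·111.32)² + (0.1306·102.57)²) = √(328.035995 + 179.443225) = 22.5273 km
N: √((0.1497·111.32)² + (0.1539·102.57)²) = √(277.709026 + 249.182736) = 22.9541 km
Sorted: B (2.4359 km) < D (7.2739 km) < C (7.7934 km) < E (10.7342 km) < I (11.2286 km) < A (14.4810 km) < …

B, D, C, E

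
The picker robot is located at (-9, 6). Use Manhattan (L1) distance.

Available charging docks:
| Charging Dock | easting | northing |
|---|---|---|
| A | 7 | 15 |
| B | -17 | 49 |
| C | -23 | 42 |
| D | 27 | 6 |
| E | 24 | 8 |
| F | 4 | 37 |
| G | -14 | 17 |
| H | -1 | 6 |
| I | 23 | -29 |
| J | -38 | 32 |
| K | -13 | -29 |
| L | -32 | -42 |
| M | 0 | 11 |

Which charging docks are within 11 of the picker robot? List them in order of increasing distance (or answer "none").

Distances from (-9, 6):
A: |16| + |9| = 16 + 9 = 25
B: |-8| + |43| = 8 + 43 = 51
C: |-14| + |36| = 14 + 36 = 50
D: |36| + |0| = 36 + 0 = 36
E: |33| + |2| = 33 + 2 = 35
F: |13| + |31| = 13 + 31 = 44
G: |-5| + |11| = 5 + 11 = 16
H: |8| + |0| = 8 + 0 = 8
I: |32| + |-35| = 32 + 35 = 67
J: |-29| + |26| = 29 + 26 = 55
K: |-4| + |-35| = 4 + 35 = 39
L: |-23| + |-48| = 23 + 48 = 71
M: |9| + |5| = 9 + 5 = 14
Threshold 11: H (8) is within range.

H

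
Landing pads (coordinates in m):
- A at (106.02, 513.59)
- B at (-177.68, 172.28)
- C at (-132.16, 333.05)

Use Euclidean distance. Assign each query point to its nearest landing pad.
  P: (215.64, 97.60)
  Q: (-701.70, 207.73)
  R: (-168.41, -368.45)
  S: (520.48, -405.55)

P at (215.64, 97.60):
  A: 430.19 m
  B: 400.35 m
  C: 420.00 m
  → nearest: B (400.35 m)
Q at (-701.70, 207.73):
  A: 863.69 m
  B: 525.22 m
  C: 583.16 m
  → nearest: B (525.22 m)
R at (-168.41, -368.45):
  A: 923.75 m
  B: 540.81 m
  C: 702.44 m
  → nearest: B (540.81 m)
S at (520.48, -405.55):
  A: 1008.26 m
  B: 906.26 m
  C: 985.63 m
  → nearest: B (906.26 m)

P→B; Q→B; R→B; S→B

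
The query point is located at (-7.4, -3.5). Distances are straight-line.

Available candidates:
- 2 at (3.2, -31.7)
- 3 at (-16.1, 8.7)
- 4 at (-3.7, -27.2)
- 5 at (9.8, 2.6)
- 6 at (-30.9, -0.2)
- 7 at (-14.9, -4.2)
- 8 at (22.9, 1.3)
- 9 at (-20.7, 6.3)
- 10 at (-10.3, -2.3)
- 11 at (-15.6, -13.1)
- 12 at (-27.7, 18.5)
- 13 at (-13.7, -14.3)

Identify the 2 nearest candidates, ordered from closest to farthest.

Distances from (-7.4, -3.5):
2: 30.1
3: 15.0
4: 24.0
5: 18.2
6: 23.7
7: 7.5
8: 30.7
9: 16.5
10: 3.1
11: 12.6
12: 29.9
13: 12.5
Sorted: 10 (3.1) < 7 (7.5) < 13 (12.5) < 11 (12.6) < …

10, 7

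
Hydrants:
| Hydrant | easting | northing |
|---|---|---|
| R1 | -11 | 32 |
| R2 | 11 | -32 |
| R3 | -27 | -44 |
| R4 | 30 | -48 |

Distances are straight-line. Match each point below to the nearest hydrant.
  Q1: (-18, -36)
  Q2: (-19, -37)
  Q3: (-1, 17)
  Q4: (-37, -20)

Q1→R3; Q2→R3; Q3→R1; Q4→R3

Q1 at (-18, -36):
  R1: 68.359
  R2: 29.275
  R3: 12.042
  R4: 49.477
  → nearest: R3 (12.042)
Q2 at (-19, -37):
  R1: 69.462
  R2: 30.414
  R3: 10.630
  R4: 50.220
  → nearest: R3 (10.630)
Q3 at (-1, 17):
  R1: 18.028
  R2: 50.448
  R3: 66.310
  R4: 72.014
  → nearest: R1 (18.028)
Q4 at (-37, -20):
  R1: 58.138
  R2: 49.477
  R3: 26.000
  R4: 72.615
  → nearest: R3 (26.000)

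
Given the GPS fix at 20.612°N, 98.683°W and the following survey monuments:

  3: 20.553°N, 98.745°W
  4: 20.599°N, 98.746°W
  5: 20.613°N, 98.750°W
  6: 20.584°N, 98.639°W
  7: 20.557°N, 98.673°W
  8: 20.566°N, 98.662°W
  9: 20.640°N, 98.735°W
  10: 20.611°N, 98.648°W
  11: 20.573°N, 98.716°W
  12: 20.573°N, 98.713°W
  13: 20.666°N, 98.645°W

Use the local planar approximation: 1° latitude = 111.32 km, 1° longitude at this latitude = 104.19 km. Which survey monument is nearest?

Distances from 20.612°N, 98.683°W:
3: √((-0.059·111.32)² + (-0.062·104.19)²) = √(43.13705 + 41.72876) = 9.212 km
4: √((-0.013·111.32)² + (-0.063·104.19)²) = √(2.09427 + 43.08570) = 6.722 km
5: √((0.001·111.32)² + (-0.067·104.19)²) = √(0.01239 + 48.73059) = 6.982 km
6: √((-0.028·111.32)² + (0.044·104.19)²) = √(9.71544 + 21.01636) = 5.544 km
7: √((-0.055·111.32)² + (0.010·104.19)²) = √(37.48623 + 1.08556) = 6.211 km
8: √((-0.046·111.32)² + (0.021·104.19)²) = √(26.22177 + 4.78730) = 5.569 km
9: √((0.028·111.32)² + (-0.052·104.19)²) = √(9.71544 + 29.35342) = 6.251 km
10: √((-0.001·111.32)² + (0.035·104.19)²) = √(0.01239 + 13.29806) = 3.648 km
11: √((-0.039·111.32)² + (-0.033·104.19)²) = √(18.84845 + 11.82170) = 5.538 km
12: √((-0.039·111.32)² + (-0.030·104.19)²) = √(18.84845 + 9.77000) = 5.350 km
13: √((0.054·111.32)² + (0.038·104.19)²) = √(36.13549 + 15.67542) = 7.198 km
Minimum: 10 at 3.648 km.

10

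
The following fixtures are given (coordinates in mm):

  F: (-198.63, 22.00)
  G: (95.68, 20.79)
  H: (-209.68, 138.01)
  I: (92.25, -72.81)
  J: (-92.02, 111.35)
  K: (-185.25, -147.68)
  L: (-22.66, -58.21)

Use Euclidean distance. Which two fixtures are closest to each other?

Pairwise distances:
F–G: 294.31 mm
F–H: 116.54 mm
F–I: 305.94 mm
F–J: 139.10 mm
F–K: 170.21 mm
F–L: 193.39 mm
G–H: 327.09 mm
G–I: 93.66 mm
G–J: 208.40 mm
G–K: 327.57 mm
G–L: 142.29 mm
H–I: 368.25 mm
H–J: 120.64 mm
H–K: 286.73 mm
H–L: 271.07 mm
I–J: 260.52 mm
I–K: 287.42 mm
I–L: 115.83 mm
J–K: 275.30 mm
J–L: 183.20 mm
K–L: 185.58 mm
Closest pair: G–I at 93.66 mm.

G and I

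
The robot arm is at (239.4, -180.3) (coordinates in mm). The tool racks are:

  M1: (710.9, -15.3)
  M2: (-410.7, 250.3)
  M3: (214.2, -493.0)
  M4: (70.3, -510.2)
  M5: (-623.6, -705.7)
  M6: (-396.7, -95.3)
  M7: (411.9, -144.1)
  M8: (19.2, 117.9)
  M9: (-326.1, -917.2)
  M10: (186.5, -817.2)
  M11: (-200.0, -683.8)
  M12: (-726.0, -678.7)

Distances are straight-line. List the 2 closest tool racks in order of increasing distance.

Distances from (239.4, -180.3):
M1: √((471.5)² + (165.0)²) = √(222312.2500 + 27225.0000) = 499.54 mm
M2: √((-650.1)² + (430.6)²) = √(422630.0100 + 185416.3600) = 779.77 mm
M3: √((-25.2)² + (-312.7)²) = √(635.0400 + 97781.2900) = 313.71 mm
M4: √((-169.1)² + (-329.9)²) = √(28594.8100 + 108834.0100) = 370.71 mm
M5: √((-863.0)² + (-525.4)²) = √(744769.0000 + 276045.1600) = 1010.35 mm
M6: √((-636.1)² + (85.0)²) = √(404623.2100 + 7225.0000) = 641.75 mm
M7: √((172.5)² + (36.2)²) = √(29756.2500 + 1310.4400) = 176.26 mm
M8: √((-220.2)² + (298.2)²) = √(48488.0400 + 88923.2400) = 370.69 mm
M9: √((-565.5)² + (-736.9)²) = √(319790.2500 + 543021.6100) = 928.88 mm
M10: √((-52.9)² + (-636.9)²) = √(2798.4100 + 405641.6100) = 639.09 mm
M11: √((-439.4)² + (-503.5)²) = √(193072.3600 + 253512.2500) = 668.27 mm
M12: √((-965.4)² + (-498.4)²) = √(931997.1600 + 248402.5600) = 1086.46 mm
Sorted: M7 (176.26 mm) < M3 (313.71 mm) < M8 (370.69 mm) < M4 (370.71 mm) < …

M7, M3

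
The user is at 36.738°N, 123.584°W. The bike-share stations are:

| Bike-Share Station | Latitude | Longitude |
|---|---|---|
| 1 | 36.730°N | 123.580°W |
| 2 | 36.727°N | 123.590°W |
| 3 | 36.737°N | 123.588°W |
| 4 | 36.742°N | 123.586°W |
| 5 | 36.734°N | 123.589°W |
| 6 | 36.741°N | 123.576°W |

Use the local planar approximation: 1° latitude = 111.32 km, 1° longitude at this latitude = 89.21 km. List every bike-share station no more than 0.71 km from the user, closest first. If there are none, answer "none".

3, 4, 5

Distances from 36.738°N, 123.584°W:
1: √((-0.008·111.32)² + (0.004·89.21)²) = √(0.79310 + 0.12733) = 0.959 km
2: √((-0.011·111.32)² + (-0.006·89.21)²) = √(1.49945 + 0.28650) = 1.336 km
3: √((-0.001·111.32)² + (-0.004·89.21)²) = √(0.01239 + 0.12733) = 0.374 km
4: √((0.004·111.32)² + (-0.002·89.21)²) = √(0.19827 + 0.03183) = 0.480 km
5: √((-0.004·111.32)² + (-0.005·89.21)²) = √(0.19827 + 0.19896) = 0.630 km
6: √((0.003·111.32)² + (0.008·89.21)²) = √(0.11153 + 0.50934) = 0.788 km
Threshold 0.71 km: 3 (0.374 km), 4 (0.480 km), 5 (0.630 km) are within range.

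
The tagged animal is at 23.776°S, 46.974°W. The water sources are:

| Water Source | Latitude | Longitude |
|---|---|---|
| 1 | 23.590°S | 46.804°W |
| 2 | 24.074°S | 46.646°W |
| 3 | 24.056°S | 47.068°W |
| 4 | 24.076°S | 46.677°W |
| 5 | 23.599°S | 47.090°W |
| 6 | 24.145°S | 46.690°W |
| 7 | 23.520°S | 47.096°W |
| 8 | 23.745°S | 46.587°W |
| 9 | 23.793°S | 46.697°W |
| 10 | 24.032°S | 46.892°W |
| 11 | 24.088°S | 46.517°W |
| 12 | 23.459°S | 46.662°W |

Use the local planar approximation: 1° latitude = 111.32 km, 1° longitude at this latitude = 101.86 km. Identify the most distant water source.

11

Distances from 23.776°S, 46.974°W:
1: 26.992 km
2: 47.082 km
3: 32.607 km
4: 45.061 km
5: 22.975 km
6: 50.241 km
7: 31.090 km
8: 39.571 km
9: 28.279 km
10: 29.697 km
11: 58.079 km
12: 47.490 km
Maximum: 11 at 58.079 km.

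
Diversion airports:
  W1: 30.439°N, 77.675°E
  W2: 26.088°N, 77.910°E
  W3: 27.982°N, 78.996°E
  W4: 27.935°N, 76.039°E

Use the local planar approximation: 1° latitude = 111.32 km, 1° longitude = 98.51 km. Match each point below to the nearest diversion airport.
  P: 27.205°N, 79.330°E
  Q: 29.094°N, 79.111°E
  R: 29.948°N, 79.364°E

P→W3; Q→W3; R→W1

P at 27.205°N, 79.330°E:
  W1: √((3.234·111.32)² + (-1.655·98.51)²) = √(129606.39368 + 26580.10146) = 395.204 km
  W2: √((-1.117·111.32)² + (-1.420·98.51)²) = √(15461.53976 + 19567.58941) = 187.161 km
  W3: √((0.777·111.32)² + (-0.334·98.51)²) = √(7481.49574 + 1082.56398) = 92.542 km
  W4: √((0.730·111.32)² + (-3.291·98.51)²) = √(6603.77268 + 105103.31226) = 334.226 km
  → nearest: W3 (92.542 km)
Q at 29.094°N, 79.111°E:
  W1: √((1.345·111.32)² + (-1.436·98.51)²) = √(22417.69541 + 20011.03345) = 205.982 km
  W2: √((-3.006·111.32)² + (-1.201·98.51)²) = √(111975.84484 + 13997.37678) = 354.927 km
  W3: √((-1.112·111.32)² + (-0.115·98.51)²) = √(15323.42933 + 128.33831) = 124.305 km
  W4: √((-1.159·111.32)² + (-3.072·98.51)²) = √(16646.12944 + 91580.51066) = 328.978 km
  → nearest: W3 (124.305 km)
R at 29.948°N, 79.364°E:
  W1: √((0.491·111.32)² + (-1.689·98.51)²) = √(2987.51008 + 27683.43247) = 175.131 km
  W2: √((-3.860·111.32)² + (-1.454·98.51)²) = √(184637.96490 + 20515.84698) = 452.939 km
  W3: √((-1.966·111.32)² + (-0.368·98.51)²) = √(47897.56355 + 1314.18430) = 221.837 km
  W4: √((-2.013·111.32)² + (-3.325·98.51)²) = √(50215.05528 + 107286.21834) = 396.864 km
  → nearest: W1 (175.131 km)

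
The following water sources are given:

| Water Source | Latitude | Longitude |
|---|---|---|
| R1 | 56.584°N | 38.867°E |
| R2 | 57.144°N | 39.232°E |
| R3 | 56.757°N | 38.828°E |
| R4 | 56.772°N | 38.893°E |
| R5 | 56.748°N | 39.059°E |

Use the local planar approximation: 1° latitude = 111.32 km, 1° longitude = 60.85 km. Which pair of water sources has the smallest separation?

Pairwise distances:
R1–R2: 66.178 km
R1–R3: 19.404 km
R1–R4: 20.988 km
R1–R5: 21.675 km
R2–R3: 49.601 km
R2–R4: 46.264 km
R2–R5: 45.322 km
R3–R4: 4.293 km
R3–R5: 14.092 km
R4–R5: 10.448 km
Closest pair: R3–R4 at 4.293 km.

R3 and R4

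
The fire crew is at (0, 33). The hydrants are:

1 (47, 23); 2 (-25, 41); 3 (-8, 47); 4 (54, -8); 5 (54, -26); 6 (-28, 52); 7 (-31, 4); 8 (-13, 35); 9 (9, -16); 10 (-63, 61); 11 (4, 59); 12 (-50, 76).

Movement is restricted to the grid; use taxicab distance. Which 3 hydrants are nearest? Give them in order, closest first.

Distances from (0, 33):
1: 57
2: 33
3: 22
4: 95
5: 113
6: 47
7: 60
8: 15
9: 58
10: 91
11: 30
12: 93
Sorted: 8 (15) < 3 (22) < 11 (30) < 2 (33) < 6 (47) < …

8, 3, 11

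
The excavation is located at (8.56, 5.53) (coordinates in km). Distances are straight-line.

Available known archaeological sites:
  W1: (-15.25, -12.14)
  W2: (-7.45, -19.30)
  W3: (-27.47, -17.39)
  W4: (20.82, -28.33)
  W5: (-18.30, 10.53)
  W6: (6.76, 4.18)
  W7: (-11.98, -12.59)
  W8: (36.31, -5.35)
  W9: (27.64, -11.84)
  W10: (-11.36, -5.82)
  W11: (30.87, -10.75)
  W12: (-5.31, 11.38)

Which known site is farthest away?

W3

Distances from (8.56, 5.53):
W1: √((-23.81)² + (-17.67)²) = √(566.9161 + 312.2289) = 29.65 km
W2: √((-16.01)² + (-24.83)²) = √(256.3201 + 616.5289) = 29.54 km
W3: √((-36.03)² + (-22.92)²) = √(1298.1609 + 525.3264) = 42.70 km
W4: √((12.26)² + (-33.86)²) = √(150.3076 + 1146.4996) = 36.01 km
W5: √((-26.86)² + (5.00)²) = √(721.4596 + 25.0000) = 27.32 km
W6: √((-1.80)² + (-1.35)²) = √(3.2400 + 1.8225) = 2.25 km
W7: √((-20.54)² + (-18.12)²) = √(421.8916 + 328.3344) = 27.39 km
W8: √((27.75)² + (-10.88)²) = √(770.0625 + 118.3744) = 29.81 km
W9: √((19.08)² + (-17.37)²) = √(364.0464 + 301.7169) = 25.80 km
W10: √((-19.92)² + (-11.35)²) = √(396.8064 + 128.8225) = 22.93 km
W11: √((22.31)² + (-16.28)²) = √(497.7361 + 265.0384) = 27.62 km
W12: √((-13.87)² + (5.85)²) = √(192.3769 + 34.2225) = 15.05 km
Maximum: W3 at 42.70 km.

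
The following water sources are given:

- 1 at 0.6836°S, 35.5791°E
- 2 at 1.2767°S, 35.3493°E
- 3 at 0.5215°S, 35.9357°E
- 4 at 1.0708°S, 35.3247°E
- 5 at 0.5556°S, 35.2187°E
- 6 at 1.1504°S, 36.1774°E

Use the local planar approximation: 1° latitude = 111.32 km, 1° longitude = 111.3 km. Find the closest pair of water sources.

2 and 4

Pairwise distances:
1–2: 70.8048 km
1–3: 43.5991 km
1–4: 51.5713 km
1–5: 42.5681 km
1–6: 84.4666 km
2–3: 106.4296 km
2–4: 23.0837 km
2–5: 81.5783 km
2–6: 93.2337 km
3–4: 91.4531 km
3–5: 79.8923 km
3–6: 74.9997 km
4–5: 58.5529 km
4–6: 95.3183 km
5–6: 125.5778 km
Closest pair: 2–4 at 23.0837 km.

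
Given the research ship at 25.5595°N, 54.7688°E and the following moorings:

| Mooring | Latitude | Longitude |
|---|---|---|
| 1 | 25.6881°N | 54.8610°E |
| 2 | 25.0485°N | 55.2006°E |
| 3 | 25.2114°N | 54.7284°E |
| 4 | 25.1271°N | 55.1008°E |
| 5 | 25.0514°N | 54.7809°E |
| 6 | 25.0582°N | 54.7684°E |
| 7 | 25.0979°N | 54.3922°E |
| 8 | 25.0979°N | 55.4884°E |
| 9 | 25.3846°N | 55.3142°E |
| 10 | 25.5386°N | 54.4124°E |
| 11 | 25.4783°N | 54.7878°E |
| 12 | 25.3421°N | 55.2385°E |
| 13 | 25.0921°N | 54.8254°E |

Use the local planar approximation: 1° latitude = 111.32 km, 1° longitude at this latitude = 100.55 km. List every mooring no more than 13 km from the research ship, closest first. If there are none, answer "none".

Distances from 25.5595°N, 54.7688°E:
1: √((0.1286·111.32)² + (0.0922·100.55)²) = √(204.940755 + 85.946064) = 17.0554 km
2: √((-0.5110·111.32)² + (0.4318·100.55)²) = √(3235.848616 + 1885.078438) = 71.5607 km
3: √((-0.3481·111.32)² + (-0.0404·100.55)²) = √(1501.600630 + 16.501631) = 38.9628 km
4: √((-0.4324·111.32)² + (0.3320·100.55)²) = √(2316.955890 + 1114.397983) = 58.5778 km
5: √((-0.5081·111.32)² + (0.0121·100.55)²) = √(3199.225002 + 1.480249) = 56.5748 km
6: √((-0.5013·111.32)² + (-0.0004·100.55)²) = √(3114.166328 + 0.001618) = 55.8047 km
7: √((-0.4616·111.32)² + (-0.3766·100.55)²) = √(2640.450289 + 1433.919534) = 63.8308 km
8: √((-0.4616·111.32)² + (0.7196·100.55)²) = √(2640.450289 + 5235.358899) = 88.7458 km
9: √((-0.1749·111.32)² + (0.5454·100.55)²) = √(379.075760 + 3007.422310) = 58.1936 km
10: √((-0.0209·111.32)² + (-0.3564·100.55)²) = √(5.413012 + 1284.220329) = 35.9115 km
11: √((-0.0812·111.32)² + (0.0190·100.55)²) = √(81.706847 + 3.649819) = 9.2389 km
12: √((-0.2174·111.32)² + (0.4697·100.55)²) = √(585.686852 + 2230.515627) = 53.0679 km
13: √((-0.4674·111.32)² + (0.0566·100.55)²) = √(2707.221631 + 32.388961) = 52.3413 km
Threshold 13 km: 11 (9.2389 km) is within range.

11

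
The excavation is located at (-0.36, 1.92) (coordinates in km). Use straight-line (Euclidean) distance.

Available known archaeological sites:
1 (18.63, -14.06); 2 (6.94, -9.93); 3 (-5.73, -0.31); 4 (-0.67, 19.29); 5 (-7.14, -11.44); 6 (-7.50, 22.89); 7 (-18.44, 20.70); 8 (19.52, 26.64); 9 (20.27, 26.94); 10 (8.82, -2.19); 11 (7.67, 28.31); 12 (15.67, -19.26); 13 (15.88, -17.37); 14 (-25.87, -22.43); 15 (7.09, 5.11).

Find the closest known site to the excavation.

Distances from (-0.36, 1.92):
1: √((18.99)² + (-15.98)²) = √(360.6201 + 255.3604) = 24.82 km
2: √((7.30)² + (-11.85)²) = √(53.2900 + 140.4225) = 13.92 km
3: √((-5.37)² + (-2.23)²) = √(28.8369 + 4.9729) = 5.81 km
4: √((-0.31)² + (17.37)²) = √(0.0961 + 301.7169) = 17.37 km
5: √((-6.78)² + (-13.36)²) = √(45.9684 + 178.4896) = 14.98 km
6: √((-7.14)² + (20.97)²) = √(50.9796 + 439.7409) = 22.15 km
7: √((-18.08)² + (18.78)²) = √(326.8864 + 352.6884) = 26.07 km
8: √((19.88)² + (24.72)²) = √(395.2144 + 611.0784) = 31.72 km
9: √((20.63)² + (25.02)²) = √(425.5969 + 626.0004) = 32.43 km
10: √((9.18)² + (-4.11)²) = √(84.2724 + 16.8921) = 10.06 km
11: √((8.03)² + (26.39)²) = √(64.4809 + 696.4321) = 27.58 km
12: √((16.03)² + (-21.18)²) = √(256.9609 + 448.5924) = 26.56 km
13: √((16.24)² + (-19.29)²) = √(263.7376 + 372.1041) = 25.22 km
14: √((-25.51)² + (-24.35)²) = √(650.7601 + 592.9225) = 35.27 km
15: √((7.45)² + (3.19)²) = √(55.5025 + 10.1761) = 8.10 km
Minimum: 3 at 5.81 km.

3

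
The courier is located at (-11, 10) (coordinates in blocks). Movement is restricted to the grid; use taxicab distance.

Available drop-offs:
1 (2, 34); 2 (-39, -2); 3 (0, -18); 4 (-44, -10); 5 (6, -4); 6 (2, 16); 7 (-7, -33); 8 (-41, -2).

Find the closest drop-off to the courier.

Distances from (-11, 10):
1: |13| + |24| = 13 + 24 = 37 blocks
2: |-28| + |-12| = 28 + 12 = 40 blocks
3: |11| + |-28| = 11 + 28 = 39 blocks
4: |-33| + |-20| = 33 + 20 = 53 blocks
5: |17| + |-14| = 17 + 14 = 31 blocks
6: |13| + |6| = 13 + 6 = 19 blocks
7: |4| + |-43| = 4 + 43 = 47 blocks
8: |-30| + |-12| = 30 + 12 = 42 blocks
Minimum: 6 at 19 blocks.

6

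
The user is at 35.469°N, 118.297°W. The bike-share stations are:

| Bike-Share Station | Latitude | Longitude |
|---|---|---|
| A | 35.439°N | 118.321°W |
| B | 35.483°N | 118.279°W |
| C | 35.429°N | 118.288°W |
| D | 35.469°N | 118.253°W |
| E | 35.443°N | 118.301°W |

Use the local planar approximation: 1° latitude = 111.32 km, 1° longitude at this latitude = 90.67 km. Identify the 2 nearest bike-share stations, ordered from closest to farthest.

Distances from 35.469°N, 118.297°W:
A: 3.986 km
B: 2.257 km
C: 4.527 km
D: 3.989 km
E: 2.917 km
Sorted: B (2.257 km) < E (2.917 km) < A (3.986 km) < D (3.989 km) < …

B, E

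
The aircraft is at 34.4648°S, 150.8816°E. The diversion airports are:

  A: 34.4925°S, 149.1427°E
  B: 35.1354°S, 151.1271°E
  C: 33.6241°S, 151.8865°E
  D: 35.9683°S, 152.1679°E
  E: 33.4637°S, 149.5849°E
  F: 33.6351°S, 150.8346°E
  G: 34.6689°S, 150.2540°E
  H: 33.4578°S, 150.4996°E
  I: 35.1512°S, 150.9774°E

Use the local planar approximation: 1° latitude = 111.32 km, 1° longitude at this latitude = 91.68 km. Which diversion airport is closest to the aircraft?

Distances from 34.4648°S, 150.8816°E:
A: 159.4522 km
B: 77.9704 km
C: 131.3251 km
D: 204.7428 km
E: 162.9485 km
F: 92.4627 km
G: 61.8618 km
H: 117.4426 km
I: 76.9132 km
Minimum: G at 61.8618 km.

G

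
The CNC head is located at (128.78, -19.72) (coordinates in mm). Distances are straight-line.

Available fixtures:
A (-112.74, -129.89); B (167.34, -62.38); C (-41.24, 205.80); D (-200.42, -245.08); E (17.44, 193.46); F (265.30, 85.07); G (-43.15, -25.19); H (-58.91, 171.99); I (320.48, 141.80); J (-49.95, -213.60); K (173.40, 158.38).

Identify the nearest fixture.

Distances from (128.78, -19.72):
A: √((-241.52)² + (-110.17)²) = √(58331.9104 + 12137.4289) = 265.46 mm
B: √((38.56)² + (-42.66)²) = √(1486.8736 + 1819.8756) = 57.50 mm
C: √((-170.02)² + (225.52)²) = √(28906.8004 + 50859.2704) = 282.43 mm
D: √((-329.20)² + (-225.36)²) = √(108372.6400 + 50787.1296) = 398.95 mm
E: √((-111.34)² + (213.18)²) = √(12396.5956 + 45445.7124) = 240.50 mm
F: √((136.52)² + (104.79)²) = √(18637.7104 + 10980.9441) = 172.10 mm
G: √((-171.93)² + (-5.47)²) = √(29559.9249 + 29.9209) = 172.02 mm
H: √((-187.69)² + (191.71)²) = √(35227.5361 + 36752.7241) = 268.29 mm
I: √((191.70)² + (161.52)²) = √(36748.8900 + 26088.7104) = 250.67 mm
J: √((-178.73)² + (-193.88)²) = √(31944.4129 + 37589.4544) = 263.69 mm
K: √((44.62)² + (178.10)²) = √(1990.9444 + 31719.6100) = 183.60 mm
Minimum: B at 57.50 mm.

B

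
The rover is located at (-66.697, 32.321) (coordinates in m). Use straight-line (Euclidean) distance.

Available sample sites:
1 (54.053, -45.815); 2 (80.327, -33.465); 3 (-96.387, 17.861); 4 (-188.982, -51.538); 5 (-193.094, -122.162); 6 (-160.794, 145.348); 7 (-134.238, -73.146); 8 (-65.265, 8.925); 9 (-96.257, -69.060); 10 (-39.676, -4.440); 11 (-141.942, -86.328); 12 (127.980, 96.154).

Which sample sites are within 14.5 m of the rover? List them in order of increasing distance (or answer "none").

none

Distances from (-66.697, 32.321):
1: 143.826 m
2: 161.071 m
3: 33.024 m
4: 148.277 m
5: 199.603 m
6: 147.069 m
7: 125.240 m
8: 23.440 m
9: 105.603 m
10: 45.624 m
11: 140.497 m
12: 204.875 m
Threshold 14.5 m: none within range.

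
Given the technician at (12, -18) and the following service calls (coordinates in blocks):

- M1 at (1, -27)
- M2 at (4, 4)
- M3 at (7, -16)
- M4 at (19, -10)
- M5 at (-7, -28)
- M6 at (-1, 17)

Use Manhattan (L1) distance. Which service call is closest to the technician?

Distances from (12, -18):
M1: |-11| + |-9| = 11 + 9 = 20 blocks
M2: |-8| + |22| = 8 + 22 = 30 blocks
M3: |-5| + |2| = 5 + 2 = 7 blocks
M4: |7| + |8| = 7 + 8 = 15 blocks
M5: |-19| + |-10| = 19 + 10 = 29 blocks
M6: |-13| + |35| = 13 + 35 = 48 blocks
Minimum: M3 at 7 blocks.

M3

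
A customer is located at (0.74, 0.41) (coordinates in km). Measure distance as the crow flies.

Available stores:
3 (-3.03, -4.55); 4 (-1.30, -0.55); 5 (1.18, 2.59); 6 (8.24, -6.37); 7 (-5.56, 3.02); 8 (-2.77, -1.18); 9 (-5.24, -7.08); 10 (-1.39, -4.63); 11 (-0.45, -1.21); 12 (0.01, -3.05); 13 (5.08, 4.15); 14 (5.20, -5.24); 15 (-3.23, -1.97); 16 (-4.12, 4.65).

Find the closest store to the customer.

11

Distances from (0.74, 0.41):
3: 6.23 km
4: 2.25 km
5: 2.22 km
6: 10.11 km
7: 6.82 km
8: 3.85 km
9: 9.58 km
10: 5.47 km
11: 2.01 km
12: 3.54 km
13: 5.73 km
14: 7.20 km
15: 4.63 km
16: 6.45 km
Minimum: 11 at 2.01 km.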